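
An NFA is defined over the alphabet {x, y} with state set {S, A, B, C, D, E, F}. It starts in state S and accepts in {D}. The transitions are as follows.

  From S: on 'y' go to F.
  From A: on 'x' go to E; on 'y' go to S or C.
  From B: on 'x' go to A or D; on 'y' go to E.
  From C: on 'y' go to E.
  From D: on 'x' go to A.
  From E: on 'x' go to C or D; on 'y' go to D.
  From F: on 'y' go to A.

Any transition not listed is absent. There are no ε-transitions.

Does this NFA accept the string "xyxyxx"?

Start in {S}.
Read 'x': S→∅; now ∅.
The set is empty and remains empty for the remaining 5 symbols.
The final set ∅ contains no accepting state.

No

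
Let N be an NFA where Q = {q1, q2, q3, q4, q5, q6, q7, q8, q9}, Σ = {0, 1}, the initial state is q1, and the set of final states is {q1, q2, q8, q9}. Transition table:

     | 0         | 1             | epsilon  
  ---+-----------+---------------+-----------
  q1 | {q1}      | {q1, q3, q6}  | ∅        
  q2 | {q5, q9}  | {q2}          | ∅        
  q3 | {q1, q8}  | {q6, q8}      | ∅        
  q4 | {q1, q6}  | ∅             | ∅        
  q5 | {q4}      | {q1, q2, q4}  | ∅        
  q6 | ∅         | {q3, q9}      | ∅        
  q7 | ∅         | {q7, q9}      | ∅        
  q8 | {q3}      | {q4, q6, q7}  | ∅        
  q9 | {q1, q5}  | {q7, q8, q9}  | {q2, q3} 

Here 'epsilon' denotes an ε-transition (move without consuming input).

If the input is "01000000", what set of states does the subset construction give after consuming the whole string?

Start in {q1}.
Read '0': q1→{q1}; now {q1}.
Read '1': q1→{q1, q3, q6}; now {q1, q3, q6}.
Read '0': q1→{q1}, q3→{q1, q8}, q6→∅; now {q1, q8}.
Read '0': q1→{q1}, q8→{q3}; now {q1, q3}.
Read '0': q1→{q1}, q3→{q1, q8}; now {q1, q8}.
Read '0': q1→{q1}, q8→{q3}; now {q1, q3}.
Read '0': q1→{q1}, q3→{q1, q8}; now {q1, q8}.
Read '0': q1→{q1}, q8→{q3}; now {q1, q3}.

{q1, q3}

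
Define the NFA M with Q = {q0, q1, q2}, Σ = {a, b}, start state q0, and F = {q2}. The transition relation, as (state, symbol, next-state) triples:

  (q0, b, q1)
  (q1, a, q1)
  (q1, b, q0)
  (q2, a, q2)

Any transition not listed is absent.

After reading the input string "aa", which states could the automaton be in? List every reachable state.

∅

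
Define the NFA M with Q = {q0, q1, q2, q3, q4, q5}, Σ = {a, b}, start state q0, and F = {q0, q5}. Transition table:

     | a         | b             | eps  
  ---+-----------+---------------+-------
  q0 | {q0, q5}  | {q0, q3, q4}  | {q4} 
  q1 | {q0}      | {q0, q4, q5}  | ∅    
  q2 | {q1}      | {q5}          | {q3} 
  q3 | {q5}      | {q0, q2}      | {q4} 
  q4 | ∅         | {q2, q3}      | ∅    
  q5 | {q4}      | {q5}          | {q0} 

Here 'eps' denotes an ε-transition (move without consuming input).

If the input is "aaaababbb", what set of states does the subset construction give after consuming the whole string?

Start: ε-closure({q0}) = {q0, q4}.
Read 'a': {q0, q4} → {q0, q4, q5}.
Read 'a': {q0, q4, q5} → {q0, q4, q5}.
Read 'a': {q0, q4, q5} → {q0, q4, q5}.
Read 'a': {q0, q4, q5} → {q0, q4, q5}.
Read 'b': {q0, q4, q5} → {q0, q2, q3, q4, q5}.
Read 'a': {q0, q2, q3, q4, q5} → {q0, q1, q4, q5}.
Read 'b': {q0, q1, q4, q5} → {q0, q2, q3, q4, q5}.
Read 'b': {q0, q2, q3, q4, q5} → {q0, q2, q3, q4, q5}.
Read 'b': {q0, q2, q3, q4, q5} → {q0, q2, q3, q4, q5}.

{q0, q2, q3, q4, q5}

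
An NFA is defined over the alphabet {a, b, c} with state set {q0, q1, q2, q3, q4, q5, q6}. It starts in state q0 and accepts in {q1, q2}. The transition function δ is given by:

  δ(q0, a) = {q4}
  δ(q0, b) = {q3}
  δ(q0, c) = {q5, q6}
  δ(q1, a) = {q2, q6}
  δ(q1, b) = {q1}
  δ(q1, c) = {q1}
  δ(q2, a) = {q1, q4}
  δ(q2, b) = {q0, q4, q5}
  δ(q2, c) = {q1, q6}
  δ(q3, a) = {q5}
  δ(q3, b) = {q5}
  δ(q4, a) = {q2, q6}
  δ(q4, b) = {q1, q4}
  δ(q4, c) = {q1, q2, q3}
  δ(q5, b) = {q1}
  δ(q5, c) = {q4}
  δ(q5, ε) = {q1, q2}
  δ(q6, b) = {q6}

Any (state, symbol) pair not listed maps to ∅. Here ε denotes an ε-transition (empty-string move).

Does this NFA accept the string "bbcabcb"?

Start in {q0}.
Read 'b': {q0} → {q3}.
Read 'b': {q3} → {q1, q2, q5}.
Read 'c': {q1, q2, q5} → {q1, q4, q6}.
Read 'a': {q1, q4, q6} → {q2, q6}.
Read 'b': {q2, q6} → {q0, q1, q2, q4, q5, q6}.
Read 'c': {q0, q1, q2, q4, q5, q6} → {q1, q2, q3, q4, q5, q6}.
Read 'b': {q1, q2, q3, q4, q5, q6} → {q0, q1, q2, q4, q5, q6}.
The final set {q0, q1, q2, q4, q5, q6} contains the accepting states q1, q2.

Yes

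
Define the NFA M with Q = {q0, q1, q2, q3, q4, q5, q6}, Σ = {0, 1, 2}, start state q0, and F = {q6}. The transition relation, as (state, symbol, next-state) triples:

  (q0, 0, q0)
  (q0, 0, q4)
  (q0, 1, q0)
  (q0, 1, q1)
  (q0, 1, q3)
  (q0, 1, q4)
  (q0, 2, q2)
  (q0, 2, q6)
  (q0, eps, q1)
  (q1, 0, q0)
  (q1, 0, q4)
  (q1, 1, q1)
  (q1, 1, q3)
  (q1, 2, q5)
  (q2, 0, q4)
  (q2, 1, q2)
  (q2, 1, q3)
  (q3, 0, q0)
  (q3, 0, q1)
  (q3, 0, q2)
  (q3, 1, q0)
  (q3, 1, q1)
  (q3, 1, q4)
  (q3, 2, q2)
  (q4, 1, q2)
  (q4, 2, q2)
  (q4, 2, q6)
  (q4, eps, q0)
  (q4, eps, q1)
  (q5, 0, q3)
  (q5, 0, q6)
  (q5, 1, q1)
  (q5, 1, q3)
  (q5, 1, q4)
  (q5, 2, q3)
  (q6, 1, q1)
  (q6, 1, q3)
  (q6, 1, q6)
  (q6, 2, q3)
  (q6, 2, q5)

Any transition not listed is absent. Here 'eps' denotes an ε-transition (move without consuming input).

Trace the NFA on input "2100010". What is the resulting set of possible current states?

{q0, q1, q2, q4}

Start: ε-closure({q0}) = {q0, q1}.
Read '2': q0→{q2, q6}, q1→{q5}; now {q2, q5, q6}.
Read '1': q2→{q2, q3}, q5→{q1, q3, q4}, q6→{q1, q3, q6}; union {q1, q2, q3, q4, q6}; ε-closure = {q0, q1, q2, q3, q4, q6}.
Read '0': q0→{q0, q4}, q1→{q0, q4}, q2→{q4}, q3→{q0, q1, q2}, q4→∅, q6→∅; now {q0, q1, q2, q4}.
Read '0': q0→{q0, q4}, q1→{q0, q4}, q2→{q4}, q4→∅; union {q0, q4}; ε-closure = {q0, q1, q4}.
Read '0': q0→{q0, q4}, q1→{q0, q4}, q4→∅; union {q0, q4}; ε-closure = {q0, q1, q4}.
Read '1': q0→{q0, q1, q3, q4}, q1→{q1, q3}, q4→{q2}; now {q0, q1, q2, q3, q4}.
Read '0': q0→{q0, q4}, q1→{q0, q4}, q2→{q4}, q3→{q0, q1, q2}, q4→∅; now {q0, q1, q2, q4}.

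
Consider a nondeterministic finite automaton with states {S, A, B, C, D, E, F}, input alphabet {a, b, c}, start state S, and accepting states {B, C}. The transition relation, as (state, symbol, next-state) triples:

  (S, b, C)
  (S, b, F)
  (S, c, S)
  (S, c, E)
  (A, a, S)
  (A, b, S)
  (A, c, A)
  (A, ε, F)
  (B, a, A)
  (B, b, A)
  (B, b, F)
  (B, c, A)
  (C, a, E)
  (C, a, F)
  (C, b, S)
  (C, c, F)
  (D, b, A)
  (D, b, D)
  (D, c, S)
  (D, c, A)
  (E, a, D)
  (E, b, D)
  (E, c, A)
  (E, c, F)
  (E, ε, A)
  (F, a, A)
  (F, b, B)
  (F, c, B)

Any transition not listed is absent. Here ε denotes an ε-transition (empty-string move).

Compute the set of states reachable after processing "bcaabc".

{S, A, B, E, F}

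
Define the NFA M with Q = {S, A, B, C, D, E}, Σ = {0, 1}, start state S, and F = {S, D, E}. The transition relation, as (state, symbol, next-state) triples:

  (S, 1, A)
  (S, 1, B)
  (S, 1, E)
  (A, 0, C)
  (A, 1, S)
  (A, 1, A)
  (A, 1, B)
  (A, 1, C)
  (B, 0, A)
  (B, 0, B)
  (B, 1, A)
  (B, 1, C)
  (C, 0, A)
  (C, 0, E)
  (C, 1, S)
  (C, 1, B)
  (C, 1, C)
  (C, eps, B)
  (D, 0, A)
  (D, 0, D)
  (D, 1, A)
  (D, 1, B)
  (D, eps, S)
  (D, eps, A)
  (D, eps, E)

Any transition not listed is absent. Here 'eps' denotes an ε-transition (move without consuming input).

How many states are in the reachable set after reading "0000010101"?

0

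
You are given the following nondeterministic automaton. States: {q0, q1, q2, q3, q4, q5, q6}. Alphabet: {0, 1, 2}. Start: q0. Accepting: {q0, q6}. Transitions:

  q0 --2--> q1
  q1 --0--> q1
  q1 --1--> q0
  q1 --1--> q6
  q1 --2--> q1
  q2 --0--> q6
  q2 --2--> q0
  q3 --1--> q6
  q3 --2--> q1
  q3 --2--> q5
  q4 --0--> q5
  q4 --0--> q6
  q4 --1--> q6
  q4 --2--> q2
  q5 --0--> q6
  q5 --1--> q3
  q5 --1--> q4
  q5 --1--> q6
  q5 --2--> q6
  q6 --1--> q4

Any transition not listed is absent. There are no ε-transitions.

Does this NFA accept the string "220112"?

No

Start in {q0}.
Read '2': {q0} → {q1}.
Read '2': {q1} → {q1}.
Read '0': {q1} → {q1}.
Read '1': {q1} → {q0, q6}.
Read '1': {q0, q6} → {q4}.
Read '2': {q4} → {q2}.
The final set {q2} contains no accepting state.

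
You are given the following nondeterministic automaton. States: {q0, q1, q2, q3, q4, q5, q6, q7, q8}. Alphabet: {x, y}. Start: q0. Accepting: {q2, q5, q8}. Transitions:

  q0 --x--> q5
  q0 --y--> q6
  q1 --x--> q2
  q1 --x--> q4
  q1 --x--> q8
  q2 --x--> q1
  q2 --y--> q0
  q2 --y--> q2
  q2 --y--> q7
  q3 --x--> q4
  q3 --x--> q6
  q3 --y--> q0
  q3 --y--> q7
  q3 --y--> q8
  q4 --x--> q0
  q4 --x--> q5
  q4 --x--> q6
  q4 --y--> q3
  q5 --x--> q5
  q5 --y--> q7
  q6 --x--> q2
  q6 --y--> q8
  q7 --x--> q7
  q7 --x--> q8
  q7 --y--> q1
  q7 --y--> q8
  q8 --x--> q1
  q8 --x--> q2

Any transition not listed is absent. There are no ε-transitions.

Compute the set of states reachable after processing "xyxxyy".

{q0, q1, q2, q6, q7, q8}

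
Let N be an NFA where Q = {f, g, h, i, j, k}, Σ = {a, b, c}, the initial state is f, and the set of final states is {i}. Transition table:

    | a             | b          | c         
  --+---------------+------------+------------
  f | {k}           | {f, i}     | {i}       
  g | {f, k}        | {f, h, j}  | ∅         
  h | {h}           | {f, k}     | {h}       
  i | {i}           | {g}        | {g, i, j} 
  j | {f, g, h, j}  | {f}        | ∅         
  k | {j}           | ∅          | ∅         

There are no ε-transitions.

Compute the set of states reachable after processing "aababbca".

Start in {f}.
Read 'a': f→{k}; now {k}.
Read 'a': k→{j}; now {j}.
Read 'b': j→{f}; now {f}.
Read 'a': f→{k}; now {k}.
Read 'b': k→∅; now ∅.
The set is empty and remains empty for the remaining 3 symbols.

∅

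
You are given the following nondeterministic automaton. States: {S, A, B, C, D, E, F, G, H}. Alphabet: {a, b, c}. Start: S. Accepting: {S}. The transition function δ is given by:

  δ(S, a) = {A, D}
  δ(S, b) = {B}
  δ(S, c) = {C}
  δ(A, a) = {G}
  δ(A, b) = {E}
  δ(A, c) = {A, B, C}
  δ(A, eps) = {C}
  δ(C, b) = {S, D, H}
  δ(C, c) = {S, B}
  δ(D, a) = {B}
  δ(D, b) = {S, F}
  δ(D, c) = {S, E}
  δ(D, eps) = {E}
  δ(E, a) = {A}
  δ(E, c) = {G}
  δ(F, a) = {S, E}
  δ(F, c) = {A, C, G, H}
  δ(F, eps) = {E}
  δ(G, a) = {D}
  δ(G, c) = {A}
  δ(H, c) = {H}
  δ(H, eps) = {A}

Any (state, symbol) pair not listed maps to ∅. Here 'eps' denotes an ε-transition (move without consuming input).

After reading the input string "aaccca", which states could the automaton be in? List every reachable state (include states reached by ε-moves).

{A, C, D, E, G}

Start in {S}.
Read 'a': {S} → {A, C, D, E}.
Read 'a': {A, C, D, E} → {A, B, C, G}.
Read 'c': {A, B, C, G} → {S, A, B, C}.
Read 'c': {S, A, B, C} → {S, A, B, C}.
Read 'c': {S, A, B, C} → {S, A, B, C}.
Read 'a': {S, A, B, C} → {A, C, D, E, G}.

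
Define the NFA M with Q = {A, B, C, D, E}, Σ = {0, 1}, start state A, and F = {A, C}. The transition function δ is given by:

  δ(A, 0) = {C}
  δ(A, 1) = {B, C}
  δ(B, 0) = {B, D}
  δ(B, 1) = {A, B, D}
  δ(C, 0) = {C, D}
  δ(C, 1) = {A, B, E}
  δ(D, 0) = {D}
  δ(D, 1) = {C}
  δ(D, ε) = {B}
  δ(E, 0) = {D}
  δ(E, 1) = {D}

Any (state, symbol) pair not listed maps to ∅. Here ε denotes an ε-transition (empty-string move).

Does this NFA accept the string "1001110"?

Yes

Start in {A}.
Read '1': A→{B, C}; now {B, C}.
Read '0': B→{B, D}, C→{C, D}; now {B, C, D}.
Read '0': B→{B, D}, C→{C, D}, D→{D}; now {B, C, D}.
Read '1': B→{A, B, D}, C→{A, B, E}, D→{C}; now {A, B, C, D, E}.
Read '1': A→{B, C}, B→{A, B, D}, C→{A, B, E}, D→{C}, E→{D}; now {A, B, C, D, E}.
Read '1': A→{B, C}, B→{A, B, D}, C→{A, B, E}, D→{C}, E→{D}; now {A, B, C, D, E}.
Read '0': A→{C}, B→{B, D}, C→{C, D}, D→{D}, E→{D}; now {B, C, D}.
The final set {B, C, D} contains the accepting state C.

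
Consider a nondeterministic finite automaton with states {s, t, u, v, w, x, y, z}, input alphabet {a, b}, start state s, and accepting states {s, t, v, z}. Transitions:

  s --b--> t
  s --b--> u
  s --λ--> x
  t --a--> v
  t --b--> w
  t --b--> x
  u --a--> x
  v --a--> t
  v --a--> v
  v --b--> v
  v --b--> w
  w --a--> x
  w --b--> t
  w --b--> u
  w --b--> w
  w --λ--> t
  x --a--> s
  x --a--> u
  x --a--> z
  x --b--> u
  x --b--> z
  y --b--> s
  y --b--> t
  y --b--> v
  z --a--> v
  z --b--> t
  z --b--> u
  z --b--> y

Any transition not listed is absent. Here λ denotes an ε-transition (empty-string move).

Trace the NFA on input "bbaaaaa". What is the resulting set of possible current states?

{s, t, u, v, x, z}

Start: ε-closure({s}) = {s, x}.
Read 'b': {s, x} → {t, u, z}.
Read 'b': {t, u, z} → {t, u, w, x, y}.
Read 'a': {t, u, w, x, y} → {s, u, v, x, z}.
Read 'a': {s, u, v, x, z} → {s, t, u, v, x, z}.
Read 'a': {s, t, u, v, x, z} → {s, t, u, v, x, z}.
Read 'a': {s, t, u, v, x, z} → {s, t, u, v, x, z}.
Read 'a': {s, t, u, v, x, z} → {s, t, u, v, x, z}.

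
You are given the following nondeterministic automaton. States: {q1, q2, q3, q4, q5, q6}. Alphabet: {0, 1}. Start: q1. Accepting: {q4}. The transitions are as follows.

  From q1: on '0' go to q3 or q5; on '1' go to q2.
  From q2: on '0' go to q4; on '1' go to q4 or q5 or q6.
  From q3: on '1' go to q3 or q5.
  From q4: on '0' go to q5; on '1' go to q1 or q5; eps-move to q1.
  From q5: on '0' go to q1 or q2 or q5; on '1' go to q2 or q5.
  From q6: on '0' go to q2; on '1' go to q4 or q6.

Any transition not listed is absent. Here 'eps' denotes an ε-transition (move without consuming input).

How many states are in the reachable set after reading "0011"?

5

Start in {q1}.
Read '0': q1→{q3, q5}; now {q3, q5}.
Read '0': q3→∅, q5→{q1, q2, q5}; now {q1, q2, q5}.
Read '1': q1→{q2}, q2→{q4, q5, q6}, q5→{q2, q5}; union {q2, q4, q5, q6}; ε-closure = {q1, q2, q4, q5, q6}.
Read '1': q1→{q2}, q2→{q4, q5, q6}, q4→{q1, q5}, q5→{q2, q5}, q6→{q4, q6}; now {q1, q2, q4, q5, q6}.
That set has 5 states.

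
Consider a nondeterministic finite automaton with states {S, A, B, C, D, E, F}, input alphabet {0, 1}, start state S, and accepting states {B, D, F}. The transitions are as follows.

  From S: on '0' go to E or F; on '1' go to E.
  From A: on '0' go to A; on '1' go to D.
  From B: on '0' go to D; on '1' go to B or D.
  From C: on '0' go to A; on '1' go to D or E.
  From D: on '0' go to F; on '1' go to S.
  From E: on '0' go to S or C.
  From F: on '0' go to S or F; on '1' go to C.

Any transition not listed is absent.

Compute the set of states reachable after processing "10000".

Start in {S}.
Read '1': S→{E}; now {E}.
Read '0': E→{S, C}; now {S, C}.
Read '0': S→{E, F}, C→{A}; now {A, E, F}.
Read '0': A→{A}, E→{S, C}, F→{S, F}; now {S, A, C, F}.
Read '0': S→{E, F}, A→{A}, C→{A}, F→{S, F}; now {S, A, E, F}.

{S, A, E, F}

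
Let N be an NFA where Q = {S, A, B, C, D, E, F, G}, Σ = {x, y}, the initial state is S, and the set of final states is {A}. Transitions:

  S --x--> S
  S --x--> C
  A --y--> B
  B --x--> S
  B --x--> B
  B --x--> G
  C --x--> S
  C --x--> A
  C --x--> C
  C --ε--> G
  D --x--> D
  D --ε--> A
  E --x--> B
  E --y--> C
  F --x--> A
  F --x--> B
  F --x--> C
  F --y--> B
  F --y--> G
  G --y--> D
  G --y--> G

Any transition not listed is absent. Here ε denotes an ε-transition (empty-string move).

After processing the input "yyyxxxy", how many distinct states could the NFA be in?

Start in {S}.
Read 'y': {S} → ∅.
The set is empty and remains empty for the remaining 6 symbols.
That set has 0 states.

0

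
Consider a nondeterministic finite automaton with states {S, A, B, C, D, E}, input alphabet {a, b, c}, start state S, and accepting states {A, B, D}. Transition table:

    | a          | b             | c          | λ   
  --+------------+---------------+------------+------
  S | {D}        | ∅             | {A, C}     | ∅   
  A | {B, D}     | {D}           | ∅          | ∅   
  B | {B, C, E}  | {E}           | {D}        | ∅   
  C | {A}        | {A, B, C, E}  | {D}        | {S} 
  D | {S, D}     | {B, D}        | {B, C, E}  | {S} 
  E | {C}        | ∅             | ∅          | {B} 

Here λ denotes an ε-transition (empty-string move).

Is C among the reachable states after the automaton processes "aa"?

No

Start in {S}.
Read 'a': {S} → {S, D}.
Read 'a': {S, D} → {S, D}.
State C is not in {S, D}.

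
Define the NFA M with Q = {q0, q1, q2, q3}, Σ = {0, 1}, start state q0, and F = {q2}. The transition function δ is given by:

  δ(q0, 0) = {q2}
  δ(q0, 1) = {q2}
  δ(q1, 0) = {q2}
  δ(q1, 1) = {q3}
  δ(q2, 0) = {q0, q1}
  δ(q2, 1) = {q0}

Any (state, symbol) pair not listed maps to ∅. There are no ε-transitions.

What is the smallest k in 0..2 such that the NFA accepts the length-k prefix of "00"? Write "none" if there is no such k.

Start in {q0}.
Read '0': q0→{q2}; now {q2}.
None of the earlier sets intersect F, but {q2} does.

1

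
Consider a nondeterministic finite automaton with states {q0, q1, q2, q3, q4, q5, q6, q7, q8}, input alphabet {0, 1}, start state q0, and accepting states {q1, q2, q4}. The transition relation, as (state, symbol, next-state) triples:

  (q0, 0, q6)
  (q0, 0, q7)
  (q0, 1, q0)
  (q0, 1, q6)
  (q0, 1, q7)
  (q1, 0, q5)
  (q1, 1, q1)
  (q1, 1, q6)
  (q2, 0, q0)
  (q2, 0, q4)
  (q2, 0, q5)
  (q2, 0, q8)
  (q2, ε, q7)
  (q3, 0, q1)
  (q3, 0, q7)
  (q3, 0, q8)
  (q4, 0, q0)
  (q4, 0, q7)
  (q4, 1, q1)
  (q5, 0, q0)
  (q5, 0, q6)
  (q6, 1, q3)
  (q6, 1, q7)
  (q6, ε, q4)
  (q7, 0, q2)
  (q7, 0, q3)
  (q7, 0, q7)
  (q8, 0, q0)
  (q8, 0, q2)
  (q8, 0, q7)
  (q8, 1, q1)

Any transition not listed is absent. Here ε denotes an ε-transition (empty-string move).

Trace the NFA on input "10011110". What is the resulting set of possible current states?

Start in {q0}.
Read '1': q0→{q0, q6, q7}; union {q0, q6, q7}; ε-closure = {q0, q4, q6, q7}.
Read '0': q0→{q6, q7}, q4→{q0, q7}, q6→∅, q7→{q2, q3, q7}; union {q0, q2, q3, q6, q7}; ε-closure = {q0, q2, q3, q4, q6, q7}.
Read '0': q0→{q6, q7}, q2→{q0, q4, q5, q8}, q3→{q1, q7, q8}, q4→{q0, q7}, q6→∅, q7→{q2, q3, q7}; now {q0, q1, q2, q3, q4, q5, q6, q7, q8}.
Read '1': q0→{q0, q6, q7}, q1→{q1, q6}, q2→∅, q3→∅, q4→{q1}, q5→∅, q6→{q3, q7}, q7→∅, q8→{q1}; union {q0, q1, q3, q6, q7}; ε-closure = {q0, q1, q3, q4, q6, q7}.
Read '1': q0→{q0, q6, q7}, q1→{q1, q6}, q3→∅, q4→{q1}, q6→{q3, q7}, q7→∅; union {q0, q1, q3, q6, q7}; ε-closure = {q0, q1, q3, q4, q6, q7}.
Read '1': q0→{q0, q6, q7}, q1→{q1, q6}, q3→∅, q4→{q1}, q6→{q3, q7}, q7→∅; union {q0, q1, q3, q6, q7}; ε-closure = {q0, q1, q3, q4, q6, q7}.
Read '1': q0→{q0, q6, q7}, q1→{q1, q6}, q3→∅, q4→{q1}, q6→{q3, q7}, q7→∅; union {q0, q1, q3, q6, q7}; ε-closure = {q0, q1, q3, q4, q6, q7}.
Read '0': q0→{q6, q7}, q1→{q5}, q3→{q1, q7, q8}, q4→{q0, q7}, q6→∅, q7→{q2, q3, q7}; union {q0, q1, q2, q3, q5, q6, q7, q8}; ε-closure = {q0, q1, q2, q3, q4, q5, q6, q7, q8}.

{q0, q1, q2, q3, q4, q5, q6, q7, q8}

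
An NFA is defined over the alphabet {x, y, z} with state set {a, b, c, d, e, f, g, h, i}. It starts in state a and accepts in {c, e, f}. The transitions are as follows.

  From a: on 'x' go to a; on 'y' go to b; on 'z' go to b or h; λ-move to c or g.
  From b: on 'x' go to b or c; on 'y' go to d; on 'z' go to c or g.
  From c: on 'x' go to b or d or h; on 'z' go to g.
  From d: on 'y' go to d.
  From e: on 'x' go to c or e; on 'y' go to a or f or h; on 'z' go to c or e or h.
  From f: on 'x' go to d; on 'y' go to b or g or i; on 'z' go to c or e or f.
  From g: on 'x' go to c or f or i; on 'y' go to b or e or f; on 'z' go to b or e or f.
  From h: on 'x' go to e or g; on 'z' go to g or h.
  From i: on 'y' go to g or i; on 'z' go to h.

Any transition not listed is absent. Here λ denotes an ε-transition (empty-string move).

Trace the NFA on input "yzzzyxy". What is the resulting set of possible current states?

Start: ε-closure({a}) = {a, c, g}.
Read 'y': a→{b}, c→∅, g→{b, e, f}; now {b, e, f}.
Read 'z': b→{c, g}, e→{c, e, h}, f→{c, e, f}; now {c, e, f, g, h}.
Read 'z': c→{g}, e→{c, e, h}, f→{c, e, f}, g→{b, e, f}, h→{g, h}; now {b, c, e, f, g, h}.
Read 'z': b→{c, g}, c→{g}, e→{c, e, h}, f→{c, e, f}, g→{b, e, f}, h→{g, h}; now {b, c, e, f, g, h}.
Read 'y': b→{d}, c→∅, e→{a, f, h}, f→{b, g, i}, g→{b, e, f}, h→∅; union {a, b, d, e, f, g, h, i}; ε-closure = {a, b, c, d, e, f, g, h, i}.
Read 'x': a→{a}, b→{b, c}, c→{b, d, h}, d→∅, e→{c, e}, f→{d}, g→{c, f, i}, h→{e, g}, i→∅; now {a, b, c, d, e, f, g, h, i}.
Read 'y': a→{b}, b→{d}, c→∅, d→{d}, e→{a, f, h}, f→{b, g, i}, g→{b, e, f}, h→∅, i→{g, i}; union {a, b, d, e, f, g, h, i}; ε-closure = {a, b, c, d, e, f, g, h, i}.

{a, b, c, d, e, f, g, h, i}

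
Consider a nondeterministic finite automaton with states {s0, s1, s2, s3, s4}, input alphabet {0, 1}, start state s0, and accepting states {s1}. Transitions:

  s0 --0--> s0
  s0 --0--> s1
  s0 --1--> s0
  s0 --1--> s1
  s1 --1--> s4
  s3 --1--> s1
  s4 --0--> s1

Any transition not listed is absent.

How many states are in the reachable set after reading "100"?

Start in {s0}.
Read '1': s0→{s0, s1}; now {s0, s1}.
Read '0': s0→{s0, s1}, s1→∅; now {s0, s1}.
Read '0': s0→{s0, s1}, s1→∅; now {s0, s1}.
That set has 2 states.

2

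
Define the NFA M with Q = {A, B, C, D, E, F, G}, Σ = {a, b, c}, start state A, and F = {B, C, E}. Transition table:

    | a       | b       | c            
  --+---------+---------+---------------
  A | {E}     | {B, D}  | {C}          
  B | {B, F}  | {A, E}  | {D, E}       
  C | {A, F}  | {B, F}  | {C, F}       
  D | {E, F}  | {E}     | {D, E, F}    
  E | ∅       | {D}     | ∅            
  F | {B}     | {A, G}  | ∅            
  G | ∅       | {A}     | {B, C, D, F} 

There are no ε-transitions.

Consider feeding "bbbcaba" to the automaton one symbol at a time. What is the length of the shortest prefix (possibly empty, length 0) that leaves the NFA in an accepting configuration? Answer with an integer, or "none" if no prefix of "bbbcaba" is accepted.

Start in {A}.
Read 'b': A→{B, D}; now {B, D}.
None of the earlier sets intersect F, but {B, D} does.

1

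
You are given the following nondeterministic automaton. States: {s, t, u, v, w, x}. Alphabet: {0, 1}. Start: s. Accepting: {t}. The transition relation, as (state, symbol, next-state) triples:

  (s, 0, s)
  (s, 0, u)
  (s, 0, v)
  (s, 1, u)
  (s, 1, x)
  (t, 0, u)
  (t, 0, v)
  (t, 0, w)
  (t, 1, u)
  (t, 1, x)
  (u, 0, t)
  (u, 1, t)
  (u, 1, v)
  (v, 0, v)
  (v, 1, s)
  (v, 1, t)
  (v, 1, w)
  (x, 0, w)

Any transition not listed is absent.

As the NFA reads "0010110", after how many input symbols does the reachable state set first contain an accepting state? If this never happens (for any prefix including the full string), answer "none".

2

Start in {s}.
Read '0': {s} → {s, u, v}.
Read '0': {s, u, v} → {s, t, u, v}.
None of the earlier sets intersect F, but {s, t, u, v} does.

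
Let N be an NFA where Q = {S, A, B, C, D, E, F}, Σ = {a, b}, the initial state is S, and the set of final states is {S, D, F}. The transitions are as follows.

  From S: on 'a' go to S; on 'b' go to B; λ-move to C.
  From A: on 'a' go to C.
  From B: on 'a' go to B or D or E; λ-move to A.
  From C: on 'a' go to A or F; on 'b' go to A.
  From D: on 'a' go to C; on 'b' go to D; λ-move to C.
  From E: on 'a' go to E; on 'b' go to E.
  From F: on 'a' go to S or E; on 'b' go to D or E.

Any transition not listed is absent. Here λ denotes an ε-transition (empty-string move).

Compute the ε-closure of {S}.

{S, C}

Begin with {S}.
ε-move S → C; add C.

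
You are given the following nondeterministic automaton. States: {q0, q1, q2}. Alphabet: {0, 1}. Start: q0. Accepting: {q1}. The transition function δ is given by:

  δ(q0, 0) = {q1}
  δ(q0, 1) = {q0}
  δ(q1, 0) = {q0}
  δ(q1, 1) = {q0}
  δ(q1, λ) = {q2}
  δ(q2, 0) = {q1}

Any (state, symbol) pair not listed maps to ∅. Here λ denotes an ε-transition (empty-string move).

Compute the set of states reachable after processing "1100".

{q0, q1, q2}

Start in {q0}.
Read '1': q0→{q0}; now {q0}.
Read '1': q0→{q0}; now {q0}.
Read '0': q0→{q1}; union {q1}; ε-closure = {q1, q2}.
Read '0': q1→{q0}, q2→{q1}; union {q0, q1}; ε-closure = {q0, q1, q2}.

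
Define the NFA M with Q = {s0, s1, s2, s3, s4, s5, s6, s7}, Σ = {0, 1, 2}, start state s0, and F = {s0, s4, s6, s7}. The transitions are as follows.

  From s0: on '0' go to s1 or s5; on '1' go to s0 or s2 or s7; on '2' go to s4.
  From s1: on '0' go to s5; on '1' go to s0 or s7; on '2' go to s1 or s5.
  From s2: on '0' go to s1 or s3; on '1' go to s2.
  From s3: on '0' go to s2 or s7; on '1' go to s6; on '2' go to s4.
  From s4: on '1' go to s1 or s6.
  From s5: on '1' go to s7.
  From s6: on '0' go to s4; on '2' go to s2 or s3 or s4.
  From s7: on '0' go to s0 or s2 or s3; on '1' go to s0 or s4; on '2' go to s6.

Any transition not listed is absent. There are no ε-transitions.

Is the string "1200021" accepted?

Start in {s0}.
Read '1': {s0} → {s0, s2, s7}.
Read '2': {s0, s2, s7} → {s4, s6}.
Read '0': {s4, s6} → {s4}.
Read '0': {s4} → ∅.
The set is empty and remains empty for the remaining 3 symbols.
The final set ∅ contains no accepting state.

No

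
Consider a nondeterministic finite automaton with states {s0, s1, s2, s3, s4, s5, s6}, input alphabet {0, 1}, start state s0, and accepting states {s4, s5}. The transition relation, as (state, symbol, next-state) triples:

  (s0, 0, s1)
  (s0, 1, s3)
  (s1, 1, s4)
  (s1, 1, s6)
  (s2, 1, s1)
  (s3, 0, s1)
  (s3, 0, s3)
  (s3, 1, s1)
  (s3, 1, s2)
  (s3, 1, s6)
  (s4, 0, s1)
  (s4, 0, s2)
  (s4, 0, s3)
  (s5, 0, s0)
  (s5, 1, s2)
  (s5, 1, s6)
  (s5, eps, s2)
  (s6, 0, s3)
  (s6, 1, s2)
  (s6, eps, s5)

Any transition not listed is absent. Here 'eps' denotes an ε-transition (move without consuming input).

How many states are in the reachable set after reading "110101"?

6

Start in {s0}.
Read '1': {s0} → {s3}.
Read '1': {s3} → {s1, s2, s5, s6}.
Read '0': {s1, s2, s5, s6} → {s0, s3}.
Read '1': {s0, s3} → {s1, s2, s3, s5, s6}.
Read '0': {s1, s2, s3, s5, s6} → {s0, s1, s3}.
Read '1': {s0, s1, s3} → {s1, s2, s3, s4, s5, s6}.
That set has 6 states.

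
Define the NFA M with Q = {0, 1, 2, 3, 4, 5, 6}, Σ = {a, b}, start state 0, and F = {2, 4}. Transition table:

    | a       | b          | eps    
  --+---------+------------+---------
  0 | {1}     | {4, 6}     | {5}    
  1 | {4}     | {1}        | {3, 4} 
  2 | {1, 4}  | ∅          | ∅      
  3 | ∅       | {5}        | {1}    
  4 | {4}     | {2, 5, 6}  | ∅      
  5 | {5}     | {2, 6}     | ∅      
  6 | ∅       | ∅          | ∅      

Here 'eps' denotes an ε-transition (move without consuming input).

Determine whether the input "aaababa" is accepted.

Start: ε-closure({0}) = {0, 5}.
Read 'a': 0→{1}, 5→{5}; union {1, 5}; ε-closure = {1, 3, 4, 5}.
Read 'a': 1→{4}, 3→∅, 4→{4}, 5→{5}; now {4, 5}.
Read 'a': 4→{4}, 5→{5}; now {4, 5}.
Read 'b': 4→{2, 5, 6}, 5→{2, 6}; now {2, 5, 6}.
Read 'a': 2→{1, 4}, 5→{5}, 6→∅; union {1, 4, 5}; ε-closure = {1, 3, 4, 5}.
Read 'b': 1→{1}, 3→{5}, 4→{2, 5, 6}, 5→{2, 6}; union {1, 2, 5, 6}; ε-closure = {1, 2, 3, 4, 5, 6}.
Read 'a': 1→{4}, 2→{1, 4}, 3→∅, 4→{4}, 5→{5}, 6→∅; union {1, 4, 5}; ε-closure = {1, 3, 4, 5}.
The final set {1, 3, 4, 5} contains the accepting state 4.

Yes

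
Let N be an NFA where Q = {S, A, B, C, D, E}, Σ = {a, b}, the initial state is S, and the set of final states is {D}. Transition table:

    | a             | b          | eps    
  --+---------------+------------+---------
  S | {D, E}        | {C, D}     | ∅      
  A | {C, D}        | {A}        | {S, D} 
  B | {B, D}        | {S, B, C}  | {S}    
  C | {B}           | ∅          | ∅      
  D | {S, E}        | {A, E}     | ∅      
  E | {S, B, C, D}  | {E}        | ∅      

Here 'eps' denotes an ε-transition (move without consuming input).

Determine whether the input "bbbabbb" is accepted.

Yes

Start in {S}.
Read 'b': {S} → {C, D}.
Read 'b': {C, D} → {S, A, D, E}.
Read 'b': {S, A, D, E} → {S, A, C, D, E}.
Read 'a': {S, A, C, D, E} → {S, B, C, D, E}.
Read 'b': {S, B, C, D, E} → {S, A, B, C, D, E}.
Read 'b': {S, A, B, C, D, E} → {S, A, B, C, D, E}.
Read 'b': {S, A, B, C, D, E} → {S, A, B, C, D, E}.
The final set {S, A, B, C, D, E} contains the accepting state D.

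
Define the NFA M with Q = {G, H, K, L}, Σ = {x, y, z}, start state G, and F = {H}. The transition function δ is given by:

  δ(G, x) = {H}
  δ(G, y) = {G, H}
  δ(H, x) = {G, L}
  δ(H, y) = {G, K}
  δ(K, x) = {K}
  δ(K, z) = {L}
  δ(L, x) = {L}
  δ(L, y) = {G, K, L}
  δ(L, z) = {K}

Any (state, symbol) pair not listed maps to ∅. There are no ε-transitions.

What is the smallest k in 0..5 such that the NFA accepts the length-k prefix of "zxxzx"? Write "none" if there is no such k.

none

Start in {G}.
Read 'z': G→∅; now ∅.
The set is empty and remains empty for the remaining 4 symbols.
No reachable set along the way intersects F.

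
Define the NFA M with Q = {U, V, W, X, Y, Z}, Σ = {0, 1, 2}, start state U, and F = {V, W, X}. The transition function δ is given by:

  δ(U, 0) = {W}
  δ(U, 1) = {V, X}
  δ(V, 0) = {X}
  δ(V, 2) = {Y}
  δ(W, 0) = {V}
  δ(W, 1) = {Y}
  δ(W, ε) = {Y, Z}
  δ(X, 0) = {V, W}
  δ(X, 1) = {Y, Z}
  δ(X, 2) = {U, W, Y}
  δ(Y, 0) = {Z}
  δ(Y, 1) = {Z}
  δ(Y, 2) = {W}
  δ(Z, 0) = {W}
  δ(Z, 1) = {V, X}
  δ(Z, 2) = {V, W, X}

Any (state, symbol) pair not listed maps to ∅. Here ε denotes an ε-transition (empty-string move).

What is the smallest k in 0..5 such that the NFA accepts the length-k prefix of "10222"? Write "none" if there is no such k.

1

Start in {U}.
Read '1': U→{V, X}; now {V, X}.
None of the earlier sets intersect F, but {V, X} does.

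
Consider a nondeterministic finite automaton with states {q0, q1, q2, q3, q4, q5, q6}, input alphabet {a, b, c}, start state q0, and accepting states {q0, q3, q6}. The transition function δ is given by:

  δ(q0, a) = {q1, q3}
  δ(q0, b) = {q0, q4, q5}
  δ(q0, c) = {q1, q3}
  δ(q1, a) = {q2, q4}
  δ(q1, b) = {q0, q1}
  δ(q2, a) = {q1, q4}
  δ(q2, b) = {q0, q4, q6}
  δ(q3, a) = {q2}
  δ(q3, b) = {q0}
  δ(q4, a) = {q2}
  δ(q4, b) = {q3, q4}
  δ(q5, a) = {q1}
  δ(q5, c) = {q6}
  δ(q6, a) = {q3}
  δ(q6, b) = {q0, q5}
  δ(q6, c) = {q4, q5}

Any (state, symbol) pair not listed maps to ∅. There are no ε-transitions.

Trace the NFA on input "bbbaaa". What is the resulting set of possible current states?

Start in {q0}.
Read 'b': q0→{q0, q4, q5}; now {q0, q4, q5}.
Read 'b': q0→{q0, q4, q5}, q4→{q3, q4}, q5→∅; now {q0, q3, q4, q5}.
Read 'b': q0→{q0, q4, q5}, q3→{q0}, q4→{q3, q4}, q5→∅; now {q0, q3, q4, q5}.
Read 'a': q0→{q1, q3}, q3→{q2}, q4→{q2}, q5→{q1}; now {q1, q2, q3}.
Read 'a': q1→{q2, q4}, q2→{q1, q4}, q3→{q2}; now {q1, q2, q4}.
Read 'a': q1→{q2, q4}, q2→{q1, q4}, q4→{q2}; now {q1, q2, q4}.

{q1, q2, q4}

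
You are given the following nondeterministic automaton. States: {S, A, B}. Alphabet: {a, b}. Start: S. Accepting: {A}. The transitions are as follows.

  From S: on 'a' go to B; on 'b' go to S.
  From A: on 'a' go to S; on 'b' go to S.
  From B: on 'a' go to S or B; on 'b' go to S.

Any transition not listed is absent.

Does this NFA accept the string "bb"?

Start in {S}.
Read 'b': {S} → {S}.
Read 'b': {S} → {S}.
The final set {S} contains no accepting state.

No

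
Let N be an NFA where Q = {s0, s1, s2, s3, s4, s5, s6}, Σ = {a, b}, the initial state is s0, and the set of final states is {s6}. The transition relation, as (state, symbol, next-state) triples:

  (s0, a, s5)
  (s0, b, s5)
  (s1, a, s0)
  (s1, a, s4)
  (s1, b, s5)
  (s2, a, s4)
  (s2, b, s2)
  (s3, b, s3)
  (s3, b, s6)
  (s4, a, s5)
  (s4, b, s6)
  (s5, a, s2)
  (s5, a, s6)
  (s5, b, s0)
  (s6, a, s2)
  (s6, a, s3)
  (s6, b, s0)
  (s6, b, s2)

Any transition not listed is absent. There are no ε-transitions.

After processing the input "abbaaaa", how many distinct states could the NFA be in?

Start in {s0}.
Read 'a': {s0} → {s5}.
Read 'b': {s5} → {s0}.
Read 'b': {s0} → {s5}.
Read 'a': {s5} → {s2, s6}.
Read 'a': {s2, s6} → {s2, s3, s4}.
Read 'a': {s2, s3, s4} → {s4, s5}.
Read 'a': {s4, s5} → {s2, s5, s6}.
That set has 3 states.

3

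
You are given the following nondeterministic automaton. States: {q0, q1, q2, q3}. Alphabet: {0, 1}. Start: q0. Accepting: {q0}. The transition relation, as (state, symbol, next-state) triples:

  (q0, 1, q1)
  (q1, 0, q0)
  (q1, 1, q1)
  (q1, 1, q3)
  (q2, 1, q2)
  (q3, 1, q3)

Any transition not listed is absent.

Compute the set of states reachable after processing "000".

∅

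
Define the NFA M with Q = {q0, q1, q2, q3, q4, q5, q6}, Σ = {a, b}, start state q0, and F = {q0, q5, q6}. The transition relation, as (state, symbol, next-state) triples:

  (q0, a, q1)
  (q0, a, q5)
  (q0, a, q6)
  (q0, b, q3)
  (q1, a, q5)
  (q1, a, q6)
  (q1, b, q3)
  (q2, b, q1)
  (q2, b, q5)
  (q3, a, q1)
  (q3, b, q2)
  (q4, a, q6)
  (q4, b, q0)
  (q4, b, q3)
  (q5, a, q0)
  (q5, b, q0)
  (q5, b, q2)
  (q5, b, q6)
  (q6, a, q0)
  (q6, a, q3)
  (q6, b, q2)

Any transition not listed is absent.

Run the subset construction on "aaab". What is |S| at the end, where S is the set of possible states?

4

Start in {q0}.
Read 'a': {q0} → {q1, q5, q6}.
Read 'a': {q1, q5, q6} → {q0, q3, q5, q6}.
Read 'a': {q0, q3, q5, q6} → {q0, q1, q3, q5, q6}.
Read 'b': {q0, q1, q3, q5, q6} → {q0, q2, q3, q6}.
That set has 4 states.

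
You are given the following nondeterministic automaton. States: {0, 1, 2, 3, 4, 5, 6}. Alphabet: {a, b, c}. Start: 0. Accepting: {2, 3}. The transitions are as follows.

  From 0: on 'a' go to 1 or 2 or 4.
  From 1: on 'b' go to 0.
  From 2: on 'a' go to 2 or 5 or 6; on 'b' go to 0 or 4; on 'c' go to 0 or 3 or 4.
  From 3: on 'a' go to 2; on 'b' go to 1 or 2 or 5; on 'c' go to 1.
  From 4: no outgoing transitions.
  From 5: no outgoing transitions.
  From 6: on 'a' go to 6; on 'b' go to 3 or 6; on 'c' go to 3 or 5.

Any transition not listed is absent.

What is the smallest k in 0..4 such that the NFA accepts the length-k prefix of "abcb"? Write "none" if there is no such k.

1

Start in {0}.
Read 'a': 0→{1, 2, 4}; now {1, 2, 4}.
None of the earlier sets intersect F, but {1, 2, 4} does.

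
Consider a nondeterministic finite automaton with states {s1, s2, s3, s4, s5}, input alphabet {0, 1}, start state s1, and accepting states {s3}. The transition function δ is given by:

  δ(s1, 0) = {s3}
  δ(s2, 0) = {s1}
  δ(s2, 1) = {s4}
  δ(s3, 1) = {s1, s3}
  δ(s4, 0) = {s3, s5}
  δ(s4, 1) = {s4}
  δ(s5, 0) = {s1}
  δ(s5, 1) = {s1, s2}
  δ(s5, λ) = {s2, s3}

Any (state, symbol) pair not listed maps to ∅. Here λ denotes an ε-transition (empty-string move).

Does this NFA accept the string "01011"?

Start in {s1}.
Read '0': {s1} → {s3}.
Read '1': {s3} → {s1, s3}.
Read '0': {s1, s3} → {s3}.
Read '1': {s3} → {s1, s3}.
Read '1': {s1, s3} → {s1, s3}.
The final set {s1, s3} contains the accepting state s3.

Yes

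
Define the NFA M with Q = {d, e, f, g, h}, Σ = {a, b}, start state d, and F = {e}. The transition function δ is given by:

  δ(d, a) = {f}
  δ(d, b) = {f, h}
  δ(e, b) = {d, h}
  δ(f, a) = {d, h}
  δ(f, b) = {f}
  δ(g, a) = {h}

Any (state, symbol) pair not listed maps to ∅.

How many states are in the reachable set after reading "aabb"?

Start in {d}.
Read 'a': {d} → {f}.
Read 'a': {f} → {d, h}.
Read 'b': {d, h} → {f, h}.
Read 'b': {f, h} → {f}.
That set has 1 state.

1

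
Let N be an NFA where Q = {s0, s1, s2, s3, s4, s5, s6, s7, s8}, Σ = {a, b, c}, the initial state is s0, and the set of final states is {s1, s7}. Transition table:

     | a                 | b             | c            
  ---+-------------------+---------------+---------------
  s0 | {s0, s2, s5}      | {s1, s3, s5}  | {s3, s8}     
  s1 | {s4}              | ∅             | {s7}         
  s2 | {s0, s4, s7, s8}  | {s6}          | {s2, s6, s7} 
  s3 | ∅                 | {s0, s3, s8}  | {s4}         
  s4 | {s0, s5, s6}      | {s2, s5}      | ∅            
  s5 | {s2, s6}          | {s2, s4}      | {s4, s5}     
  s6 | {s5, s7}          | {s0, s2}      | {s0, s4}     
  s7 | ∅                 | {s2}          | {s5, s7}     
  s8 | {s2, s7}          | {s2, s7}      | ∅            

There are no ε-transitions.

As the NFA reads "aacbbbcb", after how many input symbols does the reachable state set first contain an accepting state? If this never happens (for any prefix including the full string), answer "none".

Start in {s0}.
Read 'a': {s0} → {s0, s2, s5}.
Read 'a': {s0, s2, s5} → {s0, s2, s4, s5, s6, s7, s8}.
None of the earlier sets intersect F, but {s0, s2, s4, s5, s6, s7, s8} does.

2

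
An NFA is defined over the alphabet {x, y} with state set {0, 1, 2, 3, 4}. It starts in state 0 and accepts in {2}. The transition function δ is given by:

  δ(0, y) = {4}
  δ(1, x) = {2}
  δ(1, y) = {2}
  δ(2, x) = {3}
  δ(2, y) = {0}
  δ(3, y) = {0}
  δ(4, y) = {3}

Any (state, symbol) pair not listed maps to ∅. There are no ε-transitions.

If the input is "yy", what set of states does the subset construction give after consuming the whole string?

{3}

Start in {0}.
Read 'y': {0} → {4}.
Read 'y': {4} → {3}.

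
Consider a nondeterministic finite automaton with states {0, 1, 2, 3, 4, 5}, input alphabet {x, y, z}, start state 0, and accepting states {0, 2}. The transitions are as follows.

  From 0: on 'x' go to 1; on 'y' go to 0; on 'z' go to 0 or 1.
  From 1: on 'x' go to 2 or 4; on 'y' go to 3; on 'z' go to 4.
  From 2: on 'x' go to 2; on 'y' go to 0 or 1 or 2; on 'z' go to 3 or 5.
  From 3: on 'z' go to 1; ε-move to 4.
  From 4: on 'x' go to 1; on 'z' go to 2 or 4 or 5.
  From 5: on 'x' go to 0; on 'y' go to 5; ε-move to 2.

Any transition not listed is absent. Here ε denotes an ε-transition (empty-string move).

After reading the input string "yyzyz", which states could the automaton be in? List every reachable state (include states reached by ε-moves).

Start in {0}.
Read 'y': 0→{0}; now {0}.
Read 'y': 0→{0}; now {0}.
Read 'z': 0→{0, 1}; now {0, 1}.
Read 'y': 0→{0}, 1→{3}; union {0, 3}; ε-closure = {0, 3, 4}.
Read 'z': 0→{0, 1}, 3→{1}, 4→{2, 4, 5}; now {0, 1, 2, 4, 5}.

{0, 1, 2, 4, 5}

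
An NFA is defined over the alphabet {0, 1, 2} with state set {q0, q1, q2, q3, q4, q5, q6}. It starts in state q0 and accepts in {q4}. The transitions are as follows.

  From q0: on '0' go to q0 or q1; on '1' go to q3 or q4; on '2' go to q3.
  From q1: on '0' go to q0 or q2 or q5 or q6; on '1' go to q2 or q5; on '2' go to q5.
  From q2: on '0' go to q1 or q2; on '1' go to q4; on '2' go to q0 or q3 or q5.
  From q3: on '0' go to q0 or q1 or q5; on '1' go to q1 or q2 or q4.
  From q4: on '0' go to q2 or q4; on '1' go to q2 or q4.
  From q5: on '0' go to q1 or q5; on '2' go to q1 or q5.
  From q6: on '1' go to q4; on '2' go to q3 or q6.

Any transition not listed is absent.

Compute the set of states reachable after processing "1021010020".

Start in {q0}.
Read '1': q0→{q3, q4}; now {q3, q4}.
Read '0': q3→{q0, q1, q5}, q4→{q2, q4}; now {q0, q1, q2, q4, q5}.
Read '2': q0→{q3}, q1→{q5}, q2→{q0, q3, q5}, q4→∅, q5→{q1, q5}; now {q0, q1, q3, q5}.
Read '1': q0→{q3, q4}, q1→{q2, q5}, q3→{q1, q2, q4}, q5→∅; now {q1, q2, q3, q4, q5}.
Read '0': q1→{q0, q2, q5, q6}, q2→{q1, q2}, q3→{q0, q1, q5}, q4→{q2, q4}, q5→{q1, q5}; now {q0, q1, q2, q4, q5, q6}.
Read '1': q0→{q3, q4}, q1→{q2, q5}, q2→{q4}, q4→{q2, q4}, q5→∅, q6→{q4}; now {q2, q3, q4, q5}.
Read '0': q2→{q1, q2}, q3→{q0, q1, q5}, q4→{q2, q4}, q5→{q1, q5}; now {q0, q1, q2, q4, q5}.
Read '0': q0→{q0, q1}, q1→{q0, q2, q5, q6}, q2→{q1, q2}, q4→{q2, q4}, q5→{q1, q5}; now {q0, q1, q2, q4, q5, q6}.
Read '2': q0→{q3}, q1→{q5}, q2→{q0, q3, q5}, q4→∅, q5→{q1, q5}, q6→{q3, q6}; now {q0, q1, q3, q5, q6}.
Read '0': q0→{q0, q1}, q1→{q0, q2, q5, q6}, q3→{q0, q1, q5}, q5→{q1, q5}, q6→∅; now {q0, q1, q2, q5, q6}.

{q0, q1, q2, q5, q6}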